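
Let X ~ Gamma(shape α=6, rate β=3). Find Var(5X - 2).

For X ~ Gamma(shape α=6, rate β=3):
Var(X) = \frac{2}{3}
Var(5X - 2) = (5)² × Var(X) = 25 × \frac{2}{3} = \frac{50}{3}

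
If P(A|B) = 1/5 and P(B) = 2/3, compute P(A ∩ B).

By definition, P(A|B) = P(A ∩ B) / P(B)
So P(A ∩ B) = P(A|B) × P(B)
= 1/5 × 2/3
= 2/15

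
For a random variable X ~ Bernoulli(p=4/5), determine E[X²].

Using the identity E[X²] = Var(X) + (E[X])²:
E[X] = \frac{4}{5}
Var(X) = \frac{4}{25}
E[X²] = \frac{4}{25} + (\frac{4}{5})²
= \frac{4}{5}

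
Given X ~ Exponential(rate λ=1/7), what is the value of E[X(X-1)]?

E[X(X-1)] = E[X² - X] = E[X²] - E[X]
E[X] = 7
E[X²] = Var(X) + (E[X])² = 49 + (7)² = 98
E[X(X-1)] = 98 - 7 = 91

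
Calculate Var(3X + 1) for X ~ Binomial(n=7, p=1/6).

For X ~ Binomial(n=7, p=1/6):
Var(X) = \frac{35}{36}
Var(3X + 1) = (3)² × Var(X) = 9 × \frac{35}{36} = \frac{35}{4}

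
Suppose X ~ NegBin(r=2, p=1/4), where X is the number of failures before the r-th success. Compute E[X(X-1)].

E[X(X-1)] = E[X² - X] = E[X²] - E[X]
E[X] = 6
E[X²] = Var(X) + (E[X])² = 24 + (6)² = 60
E[X(X-1)] = 60 - 6 = 54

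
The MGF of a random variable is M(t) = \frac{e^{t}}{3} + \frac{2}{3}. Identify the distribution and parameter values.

The MGF M(t) = \frac{e^{t}}{3} + \frac{2}{3} is the standard form for the Bernoulli distribution.
Comparing with the known MGF formula identifies: Bernoulli(p=1/3)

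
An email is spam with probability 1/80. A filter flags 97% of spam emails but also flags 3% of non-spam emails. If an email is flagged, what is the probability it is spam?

Let D = the rare event, + = positive/flagged.
P(D) = 1/80
P(+|D) = 97/100
P(+|D') = 3/100
P(+) = P(+|D)P(D) + P(+|D')P(D')
     = \frac{97}{100} × \frac{1}{80} + \frac{3}{100} × \frac{79}{80}
     = \frac{167}{4000}
P(D|+) = P(+|D)P(D)/P(+) = \frac{97}{334}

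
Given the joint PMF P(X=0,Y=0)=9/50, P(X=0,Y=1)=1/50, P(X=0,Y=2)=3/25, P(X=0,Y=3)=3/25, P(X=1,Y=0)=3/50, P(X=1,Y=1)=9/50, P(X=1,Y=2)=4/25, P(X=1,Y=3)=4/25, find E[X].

First find marginal of X:
P(X=0) = 11/25
P(X=1) = 14/25
E[X] = 0 × 11/25 + 1 × 14/25 = 14/25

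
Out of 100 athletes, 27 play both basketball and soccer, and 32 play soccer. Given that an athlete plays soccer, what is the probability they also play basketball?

P(A ∩ B) = 27/100
P(B) = 32/100 = 8/25
P(A|B) = P(A ∩ B) / P(B) = (27/100) / (8/25) = 27/32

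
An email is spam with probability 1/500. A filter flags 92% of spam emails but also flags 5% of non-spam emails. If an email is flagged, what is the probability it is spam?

Let D = the rare event, + = positive/flagged.
P(D) = 1/500
P(+|D) = 92/100 = 23/25
P(+|D') = 5/100 = 1/20
P(+) = P(+|D)P(D) + P(+|D')P(D')
     = \frac{23}{25} × \frac{1}{500} + \frac{1}{20} × \frac{499}{500}
     = \frac{2587}{50000}
P(D|+) = P(+|D)P(D)/P(+) = \frac{92}{2587}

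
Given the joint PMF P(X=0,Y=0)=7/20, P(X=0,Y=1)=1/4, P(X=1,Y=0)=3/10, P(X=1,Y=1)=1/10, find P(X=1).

P(X=1) = P(X=1,Y=0) + P(X=1,Y=1)
= 3/10 + 1/10
= 2/5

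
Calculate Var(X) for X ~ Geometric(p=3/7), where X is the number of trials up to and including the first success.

For X ~ Geometric(p=3/7), where X is the number of trials up to and including the first success:
Var(X) = \frac{28}{9}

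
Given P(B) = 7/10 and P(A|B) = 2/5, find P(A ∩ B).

By definition, P(A|B) = P(A ∩ B) / P(B)
So P(A ∩ B) = P(A|B) × P(B)
= 2/5 × 7/10
= 7/25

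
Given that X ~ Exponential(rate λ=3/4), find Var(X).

For X ~ Exponential(rate λ=3/4):
Var(X) = \frac{16}{9}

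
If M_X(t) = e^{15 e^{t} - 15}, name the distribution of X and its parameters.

The MGF M(t) = e^{15 e^{t} - 15} is the standard form for the Poisson distribution.
Comparing with the known MGF formula identifies: Poisson(λ=15)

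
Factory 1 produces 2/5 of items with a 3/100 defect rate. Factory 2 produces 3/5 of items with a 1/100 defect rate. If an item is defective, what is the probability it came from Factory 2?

Using Bayes' theorem:
P(F1) = 2/5, P(D|F1) = 3/100
P(F2) = 3/5, P(D|F2) = 1/100
P(D) = P(D|F1)P(F1) + P(D|F2)P(F2)
     = \frac{9}{500}
P(F2|D) = P(D|F2)P(F2) / P(D)
= \frac{1}{3}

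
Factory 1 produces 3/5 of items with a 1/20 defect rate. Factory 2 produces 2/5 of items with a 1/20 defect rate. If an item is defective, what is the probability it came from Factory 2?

Using Bayes' theorem:
P(F1) = 3/5, P(D|F1) = 1/20
P(F2) = 2/5, P(D|F2) = 1/20
P(D) = P(D|F1)P(F1) + P(D|F2)P(F2)
     = \frac{1}{20}
P(F2|D) = P(D|F2)P(F2) / P(D)
= \frac{2}{5}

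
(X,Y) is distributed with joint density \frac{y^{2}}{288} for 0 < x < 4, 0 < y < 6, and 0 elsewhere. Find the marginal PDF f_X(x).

f_X(x) = ∫_0^6 f(x,y) dy
= ∫_0^6 \frac{y^{2}}{288} dy
= \frac{1}{4} for 0 < x < 4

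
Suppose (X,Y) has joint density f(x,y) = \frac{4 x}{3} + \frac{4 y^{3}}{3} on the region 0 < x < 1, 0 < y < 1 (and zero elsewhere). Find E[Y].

E[Y] = ∫_0^1 ∫_0^1 y × f(x,y) dx dy
= \frac{3}{5}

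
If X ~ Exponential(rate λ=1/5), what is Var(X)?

For X ~ Exponential(rate λ=1/5):
Var(X) = 25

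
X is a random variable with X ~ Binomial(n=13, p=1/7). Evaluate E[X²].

Using the identity E[X²] = Var(X) + (E[X])²:
E[X] = \frac{13}{7}
Var(X) = \frac{78}{49}
E[X²] = \frac{78}{49} + (\frac{13}{7})²
= \frac{247}{49}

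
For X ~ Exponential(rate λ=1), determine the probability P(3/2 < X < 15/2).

P(3/2 < X < 15/2) = ∫_{3/2}^{15/2} f(x) dx
where f(x) = e^{- x}
= - \frac{1 - e^{6}}{e^{\frac{15}{2}}}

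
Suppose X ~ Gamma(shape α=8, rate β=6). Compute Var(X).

For X ~ Gamma(shape α=8, rate β=6):
Var(X) = \frac{2}{9}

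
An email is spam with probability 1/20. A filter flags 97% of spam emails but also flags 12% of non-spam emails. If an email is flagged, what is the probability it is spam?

Let D = the rare event, + = positive/flagged.
P(D) = 1/20
P(+|D) = 97/100
P(+|D') = 12/100 = 3/25
P(+) = P(+|D)P(D) + P(+|D')P(D')
     = \frac{97}{100} × \frac{1}{20} + \frac{3}{25} × \frac{19}{20}
     = \frac{13}{80}
P(D|+) = P(+|D)P(D)/P(+) = \frac{97}{325}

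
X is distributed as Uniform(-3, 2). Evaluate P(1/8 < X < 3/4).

P(1/8 < X < 3/4) = ∫_{1/8}^{3/4} f(x) dx
where f(x) = \frac{1}{5}
= \frac{1}{8}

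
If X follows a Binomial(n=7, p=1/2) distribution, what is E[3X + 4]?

For X ~ Binomial(n=7, p=1/2):
E[X] = \frac{7}{2}
E[3X + 4] = 3 × E[X] + 4 = \frac{29}{2}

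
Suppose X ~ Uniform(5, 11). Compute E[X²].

Using the identity E[X²] = Var(X) + (E[X])²:
E[X] = 8
Var(X) = 3
E[X²] = 3 + (8)²
= 67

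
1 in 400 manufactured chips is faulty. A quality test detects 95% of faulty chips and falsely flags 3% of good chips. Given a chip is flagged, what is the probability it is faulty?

Let D = the rare event, + = positive/flagged.
P(D) = 1/400
P(+|D) = 95/100 = 19/20
P(+|D') = 3/100
P(+) = P(+|D)P(D) + P(+|D')P(D')
     = \frac{19}{20} × \frac{1}{400} + \frac{3}{100} × \frac{399}{400}
     = \frac{323}{10000}
P(D|+) = P(+|D)P(D)/P(+) = \frac{5}{68}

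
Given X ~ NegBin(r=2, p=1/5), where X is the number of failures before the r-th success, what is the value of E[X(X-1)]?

E[X(X-1)] = E[X² - X] = E[X²] - E[X]
E[X] = 8
E[X²] = Var(X) + (E[X])² = 40 + (8)² = 104
E[X(X-1)] = 104 - 8 = 96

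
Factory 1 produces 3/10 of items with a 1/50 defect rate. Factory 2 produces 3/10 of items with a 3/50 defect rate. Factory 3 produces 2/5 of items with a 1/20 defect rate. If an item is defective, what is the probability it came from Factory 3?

Using Bayes' theorem:
P(F1) = 3/10, P(D|F1) = 1/50
P(F2) = 3/10, P(D|F2) = 3/50
P(F3) = 2/5, P(D|F3) = 1/20
P(D) = P(D|F1)P(F1) + P(D|F2)P(F2) + P(D|F3)P(F3)
     = \frac{11}{250}
P(F3|D) = P(D|F3)P(F3) / P(D)
= \frac{5}{11}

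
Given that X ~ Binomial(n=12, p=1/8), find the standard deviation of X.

For X ~ Binomial(n=12, p=1/8):
Var(X) = \frac{21}{16}
SD(X) = √(Var(X)) = √(\frac{21}{16}) = \frac{\sqrt{21}}{4}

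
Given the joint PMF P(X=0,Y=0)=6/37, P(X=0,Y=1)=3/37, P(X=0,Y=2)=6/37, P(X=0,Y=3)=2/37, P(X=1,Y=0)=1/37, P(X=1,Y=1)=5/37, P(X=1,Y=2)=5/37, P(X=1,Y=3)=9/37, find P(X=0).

P(X=0) = P(X=0,Y=0) + P(X=0,Y=1) + P(X=0,Y=2) + P(X=0,Y=3)
= 6/37 + 3/37 + 6/37 + 2/37
= 17/37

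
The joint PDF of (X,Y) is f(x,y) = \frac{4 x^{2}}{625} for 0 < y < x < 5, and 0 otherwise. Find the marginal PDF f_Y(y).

f_Y(y) = ∫_y^5 \frac{4 x^{2}}{625} dx = \frac{4}{15} - \frac{4 y^{3}}{1875}
for 0 < y < 5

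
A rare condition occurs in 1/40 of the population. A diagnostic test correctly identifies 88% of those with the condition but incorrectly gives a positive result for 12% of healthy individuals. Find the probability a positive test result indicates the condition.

Let D = the rare event, + = positive/flagged.
P(D) = 1/40
P(+|D) = 88/100 = 22/25
P(+|D') = 12/100 = 3/25
P(+) = P(+|D)P(D) + P(+|D')P(D')
     = \frac{22}{25} × \frac{1}{40} + \frac{3}{25} × \frac{39}{40}
     = \frac{139}{1000}
P(D|+) = P(+|D)P(D)/P(+) = \frac{22}{139}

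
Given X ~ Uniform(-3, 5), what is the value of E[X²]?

Using the identity E[X²] = Var(X) + (E[X])²:
E[X] = 1
Var(X) = \frac{16}{3}
E[X²] = \frac{16}{3} + (1)²
= \frac{19}{3}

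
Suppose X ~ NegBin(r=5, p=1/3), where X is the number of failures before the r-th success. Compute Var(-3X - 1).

For X ~ NegBin(r=5, p=1/3), where X is the number of failures before the r-th success:
Var(X) = 30
Var(-3X - 1) = (-3)² × Var(X) = 9 × 30 = 270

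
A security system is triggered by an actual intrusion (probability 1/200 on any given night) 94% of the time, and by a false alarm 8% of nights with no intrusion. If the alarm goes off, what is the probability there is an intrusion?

Let D = the rare event, + = positive/flagged.
P(D) = 1/200
P(+|D) = 94/100 = 47/50
P(+|D') = 8/100 = 2/25
P(+) = P(+|D)P(D) + P(+|D')P(D')
     = \frac{47}{50} × \frac{1}{200} + \frac{2}{25} × \frac{199}{200}
     = \frac{843}{10000}
P(D|+) = P(+|D)P(D)/P(+) = \frac{47}{843}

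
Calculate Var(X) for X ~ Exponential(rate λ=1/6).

For X ~ Exponential(rate λ=1/6):
Var(X) = 36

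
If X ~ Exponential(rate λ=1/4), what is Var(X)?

For X ~ Exponential(rate λ=1/4):
Var(X) = 16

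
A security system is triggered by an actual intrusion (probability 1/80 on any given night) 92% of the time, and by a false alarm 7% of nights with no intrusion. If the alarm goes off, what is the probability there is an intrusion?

Let D = the rare event, + = positive/flagged.
P(D) = 1/80
P(+|D) = 92/100 = 23/25
P(+|D') = 7/100
P(+) = P(+|D)P(D) + P(+|D')P(D')
     = \frac{23}{25} × \frac{1}{80} + \frac{7}{100} × \frac{79}{80}
     = \frac{129}{1600}
P(D|+) = P(+|D)P(D)/P(+) = \frac{92}{645}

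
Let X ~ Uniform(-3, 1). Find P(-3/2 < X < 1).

P(-3/2 < X < 1) = ∫_{-3/2}^{1} f(x) dx
where f(x) = \frac{1}{4}
= \frac{5}{8}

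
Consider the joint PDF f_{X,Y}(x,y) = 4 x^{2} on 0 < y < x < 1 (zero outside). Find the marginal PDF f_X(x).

f_X(x) = ∫_0^x 4 x^{2} dy = 4 x^{3}
for 0 < x < 1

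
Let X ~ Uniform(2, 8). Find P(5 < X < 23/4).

P(5 < X < 23/4) = ∫_{5}^{23/4} f(x) dx
where f(x) = \frac{1}{6}
= \frac{1}{8}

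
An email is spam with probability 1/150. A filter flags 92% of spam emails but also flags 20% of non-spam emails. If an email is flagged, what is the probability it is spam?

Let D = the rare event, + = positive/flagged.
P(D) = 1/150
P(+|D) = 92/100 = 23/25
P(+|D') = 20/100 = 1/5
P(+) = P(+|D)P(D) + P(+|D')P(D')
     = \frac{23}{25} × \frac{1}{150} + \frac{1}{5} × \frac{149}{150}
     = \frac{128}{625}
P(D|+) = P(+|D)P(D)/P(+) = \frac{23}{768}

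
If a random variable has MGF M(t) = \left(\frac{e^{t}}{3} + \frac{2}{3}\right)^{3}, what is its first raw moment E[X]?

To find E[X], compute M^(1)(0):
M^(1)(t) = \left(\frac{e^{t}}{3} + \frac{2}{3}\right)^{2} e^{t}
M^(1)(0) = 1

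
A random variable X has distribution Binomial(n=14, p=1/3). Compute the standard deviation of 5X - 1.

For X ~ Binomial(n=14, p=1/3):
Var(X) = \frac{28}{9}
SD(X) = √(Var(X)) = √(\frac{28}{9}) = \frac{2 \sqrt{7}}{3}
SD(5X - 1) = |5| × SD(X) = 5 × \frac{2 \sqrt{7}}{3} = \frac{10 \sqrt{7}}{3}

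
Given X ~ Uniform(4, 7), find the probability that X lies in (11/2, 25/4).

P(11/2 < X < 25/4) = ∫_{11/2}^{25/4} f(x) dx
where f(x) = \frac{1}{3}
= \frac{1}{4}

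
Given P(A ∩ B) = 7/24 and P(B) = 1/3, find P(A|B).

P(A|B) = P(A ∩ B) / P(B)
= (7/24) / (1/3)
= 7/8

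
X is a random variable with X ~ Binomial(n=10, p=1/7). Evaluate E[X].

For X ~ Binomial(n=10, p=1/7), the expected value is:
E[X] = \frac{10}{7}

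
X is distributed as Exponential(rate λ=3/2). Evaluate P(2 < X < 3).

P(2 < X < 3) = ∫_{2}^{3} f(x) dx
where f(x) = \frac{3 e^{- \frac{3 x}{2}}}{2}
= - \frac{1}{e^{\frac{9}{2}}} + e^{-3}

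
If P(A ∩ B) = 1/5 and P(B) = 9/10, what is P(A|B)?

P(A|B) = P(A ∩ B) / P(B)
= (1/5) / (9/10)
= 2/9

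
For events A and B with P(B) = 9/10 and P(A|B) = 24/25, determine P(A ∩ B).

By definition, P(A|B) = P(A ∩ B) / P(B)
So P(A ∩ B) = P(A|B) × P(B)
= 24/25 × 9/10
= 108/125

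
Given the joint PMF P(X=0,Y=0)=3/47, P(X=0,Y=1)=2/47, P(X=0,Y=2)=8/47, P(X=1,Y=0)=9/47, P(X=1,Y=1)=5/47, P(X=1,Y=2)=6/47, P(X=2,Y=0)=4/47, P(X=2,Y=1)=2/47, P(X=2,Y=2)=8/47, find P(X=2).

P(X=2) = P(X=2,Y=0) + P(X=2,Y=1) + P(X=2,Y=2)
= 4/47 + 2/47 + 8/47
= 14/47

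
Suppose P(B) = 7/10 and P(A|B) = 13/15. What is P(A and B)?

By definition, P(A|B) = P(A ∩ B) / P(B)
So P(A ∩ B) = P(A|B) × P(B)
= 13/15 × 7/10
= 91/150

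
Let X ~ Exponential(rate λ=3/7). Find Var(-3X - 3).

For X ~ Exponential(rate λ=3/7):
Var(X) = \frac{49}{9}
Var(-3X - 3) = (-3)² × Var(X) = 9 × \frac{49}{9} = 49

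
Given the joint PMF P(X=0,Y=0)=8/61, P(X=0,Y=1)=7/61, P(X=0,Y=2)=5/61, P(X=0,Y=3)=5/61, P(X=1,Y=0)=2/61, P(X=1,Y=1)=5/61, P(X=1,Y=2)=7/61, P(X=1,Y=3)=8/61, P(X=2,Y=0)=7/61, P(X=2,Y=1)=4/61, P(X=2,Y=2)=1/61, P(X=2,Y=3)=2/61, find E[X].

First find marginal of X:
P(X=0) = 25/61
P(X=1) = 22/61
P(X=2) = 14/61
E[X] = 0 × 25/61 + 1 × 22/61 + 2 × 14/61 = 50/61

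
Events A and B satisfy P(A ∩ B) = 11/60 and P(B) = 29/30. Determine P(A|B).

P(A|B) = P(A ∩ B) / P(B)
= (11/60) / (29/30)
= 11/58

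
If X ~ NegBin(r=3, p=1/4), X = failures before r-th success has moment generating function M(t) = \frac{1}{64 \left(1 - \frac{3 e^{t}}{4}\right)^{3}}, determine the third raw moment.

To find E[X^3], compute M^(3)(0):
M^(1)(t) = \frac{9 e^{t}}{256 \left(1 - \frac{3 e^{t}}{4}\right)^{4}}
M^(2)(t) = \frac{9 e^{t}}{256 \left(1 - \frac{3 e^{t}}{4}\right)^{4}} + \frac{27 e^{2 t}}{256 \left(1 - \frac{3 e^{t}}{4}\right)^{5}}
M^(3)(t) = \frac{9 e^{t}}{256 \left(1 - \frac{3 e^{t}}{4}\right)^{4}} + \frac{81 e^{2 t}}{256 \left(1 - \frac{3 e^{t}}{4}\right)^{5}} + \frac{405 e^{3 t}}{1024 \left(1 - \frac{3 e^{t}}{4}\right)^{6}}
M^(3)(0) = 1953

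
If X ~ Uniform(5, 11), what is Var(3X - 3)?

For X ~ Uniform(5, 11):
Var(X) = 3
Var(3X - 3) = (3)² × Var(X) = 9 × 3 = 27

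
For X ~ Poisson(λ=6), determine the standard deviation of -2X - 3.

For X ~ Poisson(λ=6):
Var(X) = 6
SD(X) = √(Var(X)) = √(6) = \sqrt{6}
SD(-2X - 3) = |-2| × SD(X) = 2 × \sqrt{6} = 2 \sqrt{6}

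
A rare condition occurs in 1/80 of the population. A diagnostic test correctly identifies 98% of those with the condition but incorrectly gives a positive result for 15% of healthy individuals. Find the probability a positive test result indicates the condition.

Let D = the rare event, + = positive/flagged.
P(D) = 1/80
P(+|D) = 98/100 = 49/50
P(+|D') = 15/100 = 3/20
P(+) = P(+|D)P(D) + P(+|D')P(D')
     = \frac{49}{50} × \frac{1}{80} + \frac{3}{20} × \frac{79}{80}
     = \frac{1283}{8000}
P(D|+) = P(+|D)P(D)/P(+) = \frac{98}{1283}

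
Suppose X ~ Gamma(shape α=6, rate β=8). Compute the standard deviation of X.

For X ~ Gamma(shape α=6, rate β=8):
Var(X) = \frac{3}{32}
SD(X) = √(Var(X)) = √(\frac{3}{32}) = \frac{\sqrt{6}}{8}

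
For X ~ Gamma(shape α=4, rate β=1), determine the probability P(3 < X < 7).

P(3 < X < 7) = ∫_{3}^{7} f(x) dx
where f(x) = \frac{x^{3} e^{- x}}{6}
= \frac{-269 + 39 e^{4}}{3 e^{7}}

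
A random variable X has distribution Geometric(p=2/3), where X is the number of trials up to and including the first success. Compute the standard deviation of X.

For X ~ Geometric(p=2/3), where X is the number of trials up to and including the first success:
Var(X) = \frac{3}{4}
SD(X) = √(Var(X)) = √(\frac{3}{4}) = \frac{\sqrt{3}}{2}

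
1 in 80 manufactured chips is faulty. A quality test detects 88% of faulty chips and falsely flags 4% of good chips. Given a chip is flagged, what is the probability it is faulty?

Let D = the rare event, + = positive/flagged.
P(D) = 1/80
P(+|D) = 88/100 = 22/25
P(+|D') = 4/100 = 1/25
P(+) = P(+|D)P(D) + P(+|D')P(D')
     = \frac{22}{25} × \frac{1}{80} + \frac{1}{25} × \frac{79}{80}
     = \frac{101}{2000}
P(D|+) = P(+|D)P(D)/P(+) = \frac{22}{101}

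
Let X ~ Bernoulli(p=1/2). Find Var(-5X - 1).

For X ~ Bernoulli(p=1/2):
Var(X) = \frac{1}{4}
Var(-5X - 1) = (-5)² × Var(X) = 25 × \frac{1}{4} = \frac{25}{4}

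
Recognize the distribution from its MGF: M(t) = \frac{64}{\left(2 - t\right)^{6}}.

The MGF M(t) = \frac{64}{\left(2 - t\right)^{6}} is the standard form for the Gamma distribution.
Comparing with the known MGF formula identifies: Gamma(shape α=6, rate β=2)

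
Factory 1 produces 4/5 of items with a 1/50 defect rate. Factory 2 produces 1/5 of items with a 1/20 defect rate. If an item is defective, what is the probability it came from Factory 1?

Using Bayes' theorem:
P(F1) = 4/5, P(D|F1) = 1/50
P(F2) = 1/5, P(D|F2) = 1/20
P(D) = P(D|F1)P(F1) + P(D|F2)P(F2)
     = \frac{13}{500}
P(F1|D) = P(D|F1)P(F1) / P(D)
= \frac{8}{13}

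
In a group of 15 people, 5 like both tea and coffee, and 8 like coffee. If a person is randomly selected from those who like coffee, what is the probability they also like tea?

P(A ∩ B) = 5/15 = 1/3
P(B) = 8/15
P(A|B) = P(A ∩ B) / P(B) = (1/3) / (8/15) = 5/8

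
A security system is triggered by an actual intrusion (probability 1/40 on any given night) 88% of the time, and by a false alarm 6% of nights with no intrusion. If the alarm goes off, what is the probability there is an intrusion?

Let D = the rare event, + = positive/flagged.
P(D) = 1/40
P(+|D) = 88/100 = 22/25
P(+|D') = 6/100 = 3/50
P(+) = P(+|D)P(D) + P(+|D')P(D')
     = \frac{22}{25} × \frac{1}{40} + \frac{3}{50} × \frac{39}{40}
     = \frac{161}{2000}
P(D|+) = P(+|D)P(D)/P(+) = \frac{44}{161}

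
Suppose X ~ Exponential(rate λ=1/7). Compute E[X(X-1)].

E[X(X-1)] = E[X² - X] = E[X²] - E[X]
E[X] = 7
E[X²] = Var(X) + (E[X])² = 49 + (7)² = 98
E[X(X-1)] = 98 - 7 = 91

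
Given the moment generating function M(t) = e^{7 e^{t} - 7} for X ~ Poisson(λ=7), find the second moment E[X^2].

To find E[X^2], compute M^(2)(0):
M^(1)(t) = 7 e^{t} e^{7 e^{t} - 7}
M^(2)(t) = 49 e^{2 t} e^{7 e^{t} - 7} + 7 e^{t} e^{7 e^{t} - 7}
M^(2)(0) = 56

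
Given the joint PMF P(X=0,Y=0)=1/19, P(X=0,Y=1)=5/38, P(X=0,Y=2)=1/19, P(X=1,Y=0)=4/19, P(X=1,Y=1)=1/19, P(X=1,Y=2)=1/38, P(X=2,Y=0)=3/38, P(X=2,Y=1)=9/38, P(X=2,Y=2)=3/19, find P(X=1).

P(X=1) = P(X=1,Y=0) + P(X=1,Y=1) + P(X=1,Y=2)
= 4/19 + 1/19 + 1/38
= 11/38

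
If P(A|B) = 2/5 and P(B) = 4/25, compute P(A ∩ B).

By definition, P(A|B) = P(A ∩ B) / P(B)
So P(A ∩ B) = P(A|B) × P(B)
= 2/5 × 4/25
= 8/125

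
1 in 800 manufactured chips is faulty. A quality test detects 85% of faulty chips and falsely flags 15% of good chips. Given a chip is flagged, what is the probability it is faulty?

Let D = the rare event, + = positive/flagged.
P(D) = 1/800
P(+|D) = 85/100 = 17/20
P(+|D') = 15/100 = 3/20
P(+) = P(+|D)P(D) + P(+|D')P(D')
     = \frac{17}{20} × \frac{1}{800} + \frac{3}{20} × \frac{799}{800}
     = \frac{1207}{8000}
P(D|+) = P(+|D)P(D)/P(+) = \frac{1}{142}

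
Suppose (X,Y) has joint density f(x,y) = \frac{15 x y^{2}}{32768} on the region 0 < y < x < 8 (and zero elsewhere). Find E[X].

f_X(x) = ∫_0^x \frac{15 x y^{2}}{32768} dy = \frac{5 x^{4}}{32768}
E[X] = ∫_0^8 x × (\frac{5 x^{4}}{32768}) dx = \frac{20}{3}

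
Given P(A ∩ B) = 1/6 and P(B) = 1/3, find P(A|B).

P(A|B) = P(A ∩ B) / P(B)
= (1/6) / (1/3)
= 1/2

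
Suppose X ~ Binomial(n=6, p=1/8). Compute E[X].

For X ~ Binomial(n=6, p=1/8), the expected value is:
E[X] = \frac{3}{4}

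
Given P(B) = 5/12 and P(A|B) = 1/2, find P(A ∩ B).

By definition, P(A|B) = P(A ∩ B) / P(B)
So P(A ∩ B) = P(A|B) × P(B)
= 1/2 × 5/12
= 5/24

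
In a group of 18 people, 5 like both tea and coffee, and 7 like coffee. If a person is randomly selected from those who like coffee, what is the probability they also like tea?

P(A ∩ B) = 5/18
P(B) = 7/18
P(A|B) = P(A ∩ B) / P(B) = (5/18) / (7/18) = 5/7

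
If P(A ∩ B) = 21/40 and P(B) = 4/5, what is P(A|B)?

P(A|B) = P(A ∩ B) / P(B)
= (21/40) / (4/5)
= 21/32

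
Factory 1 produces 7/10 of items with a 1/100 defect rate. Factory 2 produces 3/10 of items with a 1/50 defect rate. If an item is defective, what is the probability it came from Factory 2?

Using Bayes' theorem:
P(F1) = 7/10, P(D|F1) = 1/100
P(F2) = 3/10, P(D|F2) = 1/50
P(D) = P(D|F1)P(F1) + P(D|F2)P(F2)
     = \frac{13}{1000}
P(F2|D) = P(D|F2)P(F2) / P(D)
= \frac{6}{13}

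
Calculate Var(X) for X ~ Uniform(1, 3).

For X ~ Uniform(1, 3):
Var(X) = \frac{1}{3}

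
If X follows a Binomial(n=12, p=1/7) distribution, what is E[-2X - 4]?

For X ~ Binomial(n=12, p=1/7):
E[X] = \frac{12}{7}
E[-2X - 4] = -2 × E[X] - 4 = - \frac{52}{7}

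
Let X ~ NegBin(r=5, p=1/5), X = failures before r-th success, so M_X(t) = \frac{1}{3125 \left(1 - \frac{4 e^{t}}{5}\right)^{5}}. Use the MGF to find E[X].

To find E[X], compute M^(1)(0):
M^(1)(t) = \frac{4 e^{t}}{3125 \left(1 - \frac{4 e^{t}}{5}\right)^{6}}
M^(1)(0) = 20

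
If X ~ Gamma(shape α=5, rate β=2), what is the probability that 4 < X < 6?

P(4 < X < 6) = ∫_{4}^{6} f(x) dx
where f(x) = \frac{4 x^{4} e^{- 2 x}}{3}
= \frac{-1237 + 297 e^{4}}{e^{12}}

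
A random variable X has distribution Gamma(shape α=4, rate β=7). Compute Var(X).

For X ~ Gamma(shape α=4, rate β=7):
Var(X) = \frac{4}{49}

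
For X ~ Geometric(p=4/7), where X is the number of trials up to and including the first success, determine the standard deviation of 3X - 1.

For X ~ Geometric(p=4/7), where X is the number of trials up to and including the first success:
Var(X) = \frac{21}{16}
SD(X) = √(Var(X)) = √(\frac{21}{16}) = \frac{\sqrt{21}}{4}
SD(3X - 1) = |3| × SD(X) = 3 × \frac{\sqrt{21}}{4} = \frac{3 \sqrt{21}}{4}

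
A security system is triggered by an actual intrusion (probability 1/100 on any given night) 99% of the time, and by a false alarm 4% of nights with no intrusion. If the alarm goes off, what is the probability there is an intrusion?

Let D = the rare event, + = positive/flagged.
P(D) = 1/100
P(+|D) = 99/100
P(+|D') = 4/100 = 1/25
P(+) = P(+|D)P(D) + P(+|D')P(D')
     = \frac{99}{100} × \frac{1}{100} + \frac{1}{25} × \frac{99}{100}
     = \frac{99}{2000}
P(D|+) = P(+|D)P(D)/P(+) = \frac{1}{5}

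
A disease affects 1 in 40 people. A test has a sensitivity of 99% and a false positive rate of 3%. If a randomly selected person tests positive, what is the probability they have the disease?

Let D = the rare event, + = positive/flagged.
P(D) = 1/40
P(+|D) = 99/100
P(+|D') = 3/100
P(+) = P(+|D)P(D) + P(+|D')P(D')
     = \frac{99}{100} × \frac{1}{40} + \frac{3}{100} × \frac{39}{40}
     = \frac{27}{500}
P(D|+) = P(+|D)P(D)/P(+) = \frac{11}{24}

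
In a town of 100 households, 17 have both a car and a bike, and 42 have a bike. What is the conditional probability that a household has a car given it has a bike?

P(A ∩ B) = 17/100
P(B) = 42/100 = 21/50
P(A|B) = P(A ∩ B) / P(B) = (17/100) / (21/50) = 17/42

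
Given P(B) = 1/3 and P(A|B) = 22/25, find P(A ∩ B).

By definition, P(A|B) = P(A ∩ B) / P(B)
So P(A ∩ B) = P(A|B) × P(B)
= 22/25 × 1/3
= 22/75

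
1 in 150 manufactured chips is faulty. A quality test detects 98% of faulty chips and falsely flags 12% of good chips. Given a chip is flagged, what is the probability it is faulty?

Let D = the rare event, + = positive/flagged.
P(D) = 1/150
P(+|D) = 98/100 = 49/50
P(+|D') = 12/100 = 3/25
P(+) = P(+|D)P(D) + P(+|D')P(D')
     = \frac{49}{50} × \frac{1}{150} + \frac{3}{25} × \frac{149}{150}
     = \frac{943}{7500}
P(D|+) = P(+|D)P(D)/P(+) = \frac{49}{943}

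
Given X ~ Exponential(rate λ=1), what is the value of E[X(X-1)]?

E[X(X-1)] = E[X² - X] = E[X²] - E[X]
E[X] = 1
E[X²] = Var(X) + (E[X])² = 1 + (1)² = 2
E[X(X-1)] = 2 - 1 = 1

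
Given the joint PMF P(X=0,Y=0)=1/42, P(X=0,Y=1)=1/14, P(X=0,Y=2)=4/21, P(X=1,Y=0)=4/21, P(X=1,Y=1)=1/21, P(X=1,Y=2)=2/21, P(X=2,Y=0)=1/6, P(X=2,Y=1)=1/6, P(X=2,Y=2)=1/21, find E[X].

First find marginal of X:
P(X=0) = 2/7
P(X=1) = 1/3
P(X=2) = 8/21
E[X] = 0 × 2/7 + 1 × 1/3 + 2 × 8/21 = 23/21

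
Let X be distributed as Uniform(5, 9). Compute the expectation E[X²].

Using the identity E[X²] = Var(X) + (E[X])²:
E[X] = 7
Var(X) = \frac{4}{3}
E[X²] = \frac{4}{3} + (7)²
= \frac{151}{3}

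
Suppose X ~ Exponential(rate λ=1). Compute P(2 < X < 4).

P(2 < X < 4) = ∫_{2}^{4} f(x) dx
where f(x) = e^{- x}
= - \frac{1 - e^{2}}{e^{4}}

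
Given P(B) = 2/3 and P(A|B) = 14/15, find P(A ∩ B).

By definition, P(A|B) = P(A ∩ B) / P(B)
So P(A ∩ B) = P(A|B) × P(B)
= 14/15 × 2/3
= 28/45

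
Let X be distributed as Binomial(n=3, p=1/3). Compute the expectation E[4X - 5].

For X ~ Binomial(n=3, p=1/3):
E[X] = 1
E[4X - 5] = 4 × E[X] - 5 = -1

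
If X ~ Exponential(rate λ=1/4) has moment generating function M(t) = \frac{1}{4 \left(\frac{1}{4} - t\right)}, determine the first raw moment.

To find E[X], compute M^(1)(0):
M^(1)(t) = \frac{1}{4 \left(\frac{1}{4} - t\right)^{2}}
M^(1)(0) = 4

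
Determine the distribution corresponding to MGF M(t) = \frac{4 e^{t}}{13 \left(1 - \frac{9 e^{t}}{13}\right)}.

The MGF M(t) = \frac{4 e^{t}}{13 \left(1 - \frac{9 e^{t}}{13}\right)} is the standard form for the Geometric distribution.
Comparing with the known MGF formula identifies: Geometric(p=4/13), X = trial number of first success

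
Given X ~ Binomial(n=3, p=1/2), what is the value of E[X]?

For X ~ Binomial(n=3, p=1/2), the expected value is:
E[X] = \frac{3}{2}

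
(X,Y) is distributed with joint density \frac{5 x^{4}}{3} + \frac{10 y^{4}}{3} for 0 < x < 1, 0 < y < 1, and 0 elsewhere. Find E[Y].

E[Y] = ∫_0^1 ∫_0^1 y × f(x,y) dx dy
= \frac{13}{18}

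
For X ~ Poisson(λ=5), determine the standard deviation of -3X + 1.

For X ~ Poisson(λ=5):
Var(X) = 5
SD(X) = √(Var(X)) = √(5) = \sqrt{5}
SD(-3X + 1) = |-3| × SD(X) = 3 × \sqrt{5} = 3 \sqrt{5}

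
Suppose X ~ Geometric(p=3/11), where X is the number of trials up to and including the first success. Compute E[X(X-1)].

E[X(X-1)] = E[X² - X] = E[X²] - E[X]
E[X] = \frac{11}{3}
E[X²] = Var(X) + (E[X])² = \frac{88}{9} + (\frac{11}{3})² = \frac{209}{9}
E[X(X-1)] = \frac{209}{9} - \frac{11}{3} = \frac{176}{9}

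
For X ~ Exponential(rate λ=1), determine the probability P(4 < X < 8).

P(4 < X < 8) = ∫_{4}^{8} f(x) dx
where f(x) = e^{- x}
= - \frac{1 - e^{4}}{e^{8}}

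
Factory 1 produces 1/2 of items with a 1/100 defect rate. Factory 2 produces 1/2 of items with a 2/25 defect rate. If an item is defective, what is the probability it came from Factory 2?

Using Bayes' theorem:
P(F1) = 1/2, P(D|F1) = 1/100
P(F2) = 1/2, P(D|F2) = 2/25
P(D) = P(D|F1)P(F1) + P(D|F2)P(F2)
     = \frac{9}{200}
P(F2|D) = P(D|F2)P(F2) / P(D)
= \frac{8}{9}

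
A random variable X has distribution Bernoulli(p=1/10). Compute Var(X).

For X ~ Bernoulli(p=1/10):
Var(X) = \frac{9}{100}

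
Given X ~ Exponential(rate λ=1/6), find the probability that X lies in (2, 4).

P(2 < X < 4) = ∫_{2}^{4} f(x) dx
where f(x) = \frac{e^{- \frac{x}{6}}}{6}
= - \frac{1 - e^{\frac{1}{3}}}{e^{\frac{2}{3}}}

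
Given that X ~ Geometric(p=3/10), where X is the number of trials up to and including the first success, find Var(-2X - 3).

For X ~ Geometric(p=3/10), where X is the number of trials up to and including the first success:
Var(X) = \frac{70}{9}
Var(-2X - 3) = (-2)² × Var(X) = 4 × \frac{70}{9} = \frac{280}{9}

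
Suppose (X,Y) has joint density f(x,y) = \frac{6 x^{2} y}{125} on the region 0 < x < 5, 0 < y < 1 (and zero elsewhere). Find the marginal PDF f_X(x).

f_X(x) = ∫_0^1 f(x,y) dy
= ∫_0^1 \frac{6 x^{2} y}{125} dy
= \frac{3 x^{2}}{125} for 0 < x < 5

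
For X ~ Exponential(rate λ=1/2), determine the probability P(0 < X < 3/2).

P(0 < X < 3/2) = ∫_{0}^{3/2} f(x) dx
where f(x) = \frac{e^{- \frac{x}{2}}}{2}
= 1 - e^{- \frac{3}{4}}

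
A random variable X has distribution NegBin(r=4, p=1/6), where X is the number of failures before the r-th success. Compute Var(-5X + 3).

For X ~ NegBin(r=4, p=1/6), where X is the number of failures before the r-th success:
Var(X) = 120
Var(-5X + 3) = (-5)² × Var(X) = 25 × 120 = 3000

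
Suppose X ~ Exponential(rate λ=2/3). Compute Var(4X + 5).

For X ~ Exponential(rate λ=2/3):
Var(X) = \frac{9}{4}
Var(4X + 5) = (4)² × Var(X) = 16 × \frac{9}{4} = 36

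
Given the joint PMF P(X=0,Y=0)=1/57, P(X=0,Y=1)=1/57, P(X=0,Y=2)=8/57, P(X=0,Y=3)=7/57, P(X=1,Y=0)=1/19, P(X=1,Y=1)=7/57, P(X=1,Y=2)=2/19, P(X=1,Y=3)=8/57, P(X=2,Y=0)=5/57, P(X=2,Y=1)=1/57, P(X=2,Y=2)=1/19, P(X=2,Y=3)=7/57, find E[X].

First find marginal of X:
P(X=0) = 17/57
P(X=1) = 8/19
P(X=2) = 16/57
E[X] = 0 × 17/57 + 1 × 8/19 + 2 × 16/57 = 56/57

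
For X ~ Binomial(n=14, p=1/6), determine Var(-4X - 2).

For X ~ Binomial(n=14, p=1/6):
Var(X) = \frac{35}{18}
Var(-4X - 2) = (-4)² × Var(X) = 16 × \frac{35}{18} = \frac{280}{9}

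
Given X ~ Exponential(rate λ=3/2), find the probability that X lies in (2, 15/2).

P(2 < X < 15/2) = ∫_{2}^{15/2} f(x) dx
where f(x) = \frac{3 e^{- \frac{3 x}{2}}}{2}
= - \frac{1}{e^{\frac{45}{4}}} + e^{-3}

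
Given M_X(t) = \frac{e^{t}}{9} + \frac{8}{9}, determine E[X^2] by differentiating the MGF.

To find E[X^2], compute M^(2)(0):
M^(1)(t) = \frac{e^{t}}{9}
M^(2)(t) = \frac{e^{t}}{9}
M^(2)(0) = \frac{1}{9}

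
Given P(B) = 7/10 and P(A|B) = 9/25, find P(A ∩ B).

By definition, P(A|B) = P(A ∩ B) / P(B)
So P(A ∩ B) = P(A|B) × P(B)
= 9/25 × 7/10
= 63/250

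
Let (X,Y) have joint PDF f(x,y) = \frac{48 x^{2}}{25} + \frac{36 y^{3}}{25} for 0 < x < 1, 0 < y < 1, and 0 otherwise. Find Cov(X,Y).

E[XY] = ∫∫ xy × f(x,y) dx dy = \frac{48}{125}
E[X] = \frac{33}{50}
E[Y] = \frac{76}{125}
Cov(X,Y) = E[XY] - E[X]E[Y] = - \frac{54}{3125}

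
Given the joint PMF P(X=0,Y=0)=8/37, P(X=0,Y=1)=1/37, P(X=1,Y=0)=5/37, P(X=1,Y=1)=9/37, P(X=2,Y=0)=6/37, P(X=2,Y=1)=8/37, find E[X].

First find marginal of X:
P(X=0) = 9/37
P(X=1) = 14/37
P(X=2) = 14/37
E[X] = 0 × 9/37 + 1 × 14/37 + 2 × 14/37 = 42/37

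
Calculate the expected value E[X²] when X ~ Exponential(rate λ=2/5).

Using the identity E[X²] = Var(X) + (E[X])²:
E[X] = \frac{5}{2}
Var(X) = \frac{25}{4}
E[X²] = \frac{25}{4} + (\frac{5}{2})²
= \frac{25}{2}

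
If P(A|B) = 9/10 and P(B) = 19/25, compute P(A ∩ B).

By definition, P(A|B) = P(A ∩ B) / P(B)
So P(A ∩ B) = P(A|B) × P(B)
= 9/10 × 19/25
= 171/250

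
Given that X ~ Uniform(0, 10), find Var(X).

For X ~ Uniform(0, 10):
Var(X) = \frac{25}{3}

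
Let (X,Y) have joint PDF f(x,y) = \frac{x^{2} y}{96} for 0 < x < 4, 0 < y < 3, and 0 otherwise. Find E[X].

f_X(x) = ∫_0^3 \frac{x^{2} y}{96} dy = \frac{3 x^{2}}{64}
E[X] = ∫_0^4 x × (\frac{3 x^{2}}{64}) dx = 3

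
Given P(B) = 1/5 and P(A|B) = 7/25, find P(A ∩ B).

By definition, P(A|B) = P(A ∩ B) / P(B)
So P(A ∩ B) = P(A|B) × P(B)
= 7/25 × 1/5
= 7/125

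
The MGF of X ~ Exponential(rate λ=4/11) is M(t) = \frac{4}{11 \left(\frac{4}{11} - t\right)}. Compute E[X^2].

To find E[X^2], compute M^(2)(0):
M^(1)(t) = \frac{4}{11 \left(\frac{4}{11} - t\right)^{2}}
M^(2)(t) = \frac{8}{11 \left(\frac{4}{11} - t\right)^{3}}
M^(2)(0) = \frac{121}{8}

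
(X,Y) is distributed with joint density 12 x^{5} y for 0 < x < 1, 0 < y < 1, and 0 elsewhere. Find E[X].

E[X] = ∫_0^1 ∫_0^1 x × f(x,y) dy dx
= ∫_0^1 ∫_0^1 x × (12 x^{5} y) dy dx
= \frac{6}{7}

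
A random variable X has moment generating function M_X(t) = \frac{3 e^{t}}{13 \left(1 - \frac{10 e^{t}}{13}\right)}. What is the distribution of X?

The MGF M(t) = \frac{3 e^{t}}{13 \left(1 - \frac{10 e^{t}}{13}\right)} is the standard form for the Geometric distribution.
Comparing with the known MGF formula identifies: Geometric(p=3/13), X = trial number of first success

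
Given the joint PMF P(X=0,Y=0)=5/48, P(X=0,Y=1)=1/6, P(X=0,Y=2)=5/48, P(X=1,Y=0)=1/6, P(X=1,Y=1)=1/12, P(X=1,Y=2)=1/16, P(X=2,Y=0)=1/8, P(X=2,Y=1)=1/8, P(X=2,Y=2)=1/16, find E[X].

First find marginal of X:
P(X=0) = 3/8
P(X=1) = 5/16
P(X=2) = 5/16
E[X] = 0 × 3/8 + 1 × 5/16 + 2 × 5/16 = 15/16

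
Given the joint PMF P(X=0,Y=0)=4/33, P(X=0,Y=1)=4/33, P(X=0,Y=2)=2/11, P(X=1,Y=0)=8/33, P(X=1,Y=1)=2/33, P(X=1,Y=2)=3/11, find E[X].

First find marginal of X:
P(X=0) = 14/33
P(X=1) = 19/33
E[X] = 0 × 14/33 + 1 × 19/33 = 19/33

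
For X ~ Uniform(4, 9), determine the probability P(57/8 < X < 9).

P(57/8 < X < 9) = ∫_{57/8}^{9} f(x) dx
where f(x) = \frac{1}{5}
= \frac{3}{8}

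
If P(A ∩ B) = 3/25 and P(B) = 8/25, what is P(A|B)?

P(A|B) = P(A ∩ B) / P(B)
= (3/25) / (8/25)
= 3/8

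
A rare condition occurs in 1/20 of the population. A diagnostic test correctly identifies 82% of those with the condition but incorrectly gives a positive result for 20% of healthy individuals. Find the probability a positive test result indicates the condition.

Let D = the rare event, + = positive/flagged.
P(D) = 1/20
P(+|D) = 82/100 = 41/50
P(+|D') = 20/100 = 1/5
P(+) = P(+|D)P(D) + P(+|D')P(D')
     = \frac{41}{50} × \frac{1}{20} + \frac{1}{5} × \frac{19}{20}
     = \frac{231}{1000}
P(D|+) = P(+|D)P(D)/P(+) = \frac{41}{231}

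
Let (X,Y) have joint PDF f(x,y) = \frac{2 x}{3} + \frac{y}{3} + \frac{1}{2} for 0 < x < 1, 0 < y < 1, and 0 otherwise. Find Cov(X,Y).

E[XY] = ∫∫ xy × f(x,y) dx dy = \frac{7}{24}
E[X] = \frac{5}{9}
E[Y] = \frac{19}{36}
Cov(X,Y) = E[XY] - E[X]E[Y] = - \frac{1}{648}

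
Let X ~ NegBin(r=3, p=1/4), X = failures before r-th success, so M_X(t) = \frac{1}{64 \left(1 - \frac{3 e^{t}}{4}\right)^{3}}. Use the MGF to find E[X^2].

To find E[X^2], compute M^(2)(0):
M^(1)(t) = \frac{9 e^{t}}{256 \left(1 - \frac{3 e^{t}}{4}\right)^{4}}
M^(2)(t) = \frac{9 e^{t}}{256 \left(1 - \frac{3 e^{t}}{4}\right)^{4}} + \frac{27 e^{2 t}}{256 \left(1 - \frac{3 e^{t}}{4}\right)^{5}}
M^(2)(0) = 117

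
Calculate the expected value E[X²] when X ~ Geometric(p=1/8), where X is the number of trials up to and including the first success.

Using the identity E[X²] = Var(X) + (E[X])²:
E[X] = 8
Var(X) = 56
E[X²] = 56 + (8)²
= 120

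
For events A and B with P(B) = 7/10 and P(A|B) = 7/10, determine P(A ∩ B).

By definition, P(A|B) = P(A ∩ B) / P(B)
So P(A ∩ B) = P(A|B) × P(B)
= 7/10 × 7/10
= 49/100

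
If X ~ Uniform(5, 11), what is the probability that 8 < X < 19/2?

P(8 < X < 19/2) = ∫_{8}^{19/2} f(x) dx
where f(x) = \frac{1}{6}
= \frac{1}{4}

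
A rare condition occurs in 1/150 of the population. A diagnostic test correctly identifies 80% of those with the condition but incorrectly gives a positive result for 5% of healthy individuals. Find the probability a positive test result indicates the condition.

Let D = the rare event, + = positive/flagged.
P(D) = 1/150
P(+|D) = 80/100 = 4/5
P(+|D') = 5/100 = 1/20
P(+) = P(+|D)P(D) + P(+|D')P(D')
     = \frac{4}{5} × \frac{1}{150} + \frac{1}{20} × \frac{149}{150}
     = \frac{11}{200}
P(D|+) = P(+|D)P(D)/P(+) = \frac{16}{165}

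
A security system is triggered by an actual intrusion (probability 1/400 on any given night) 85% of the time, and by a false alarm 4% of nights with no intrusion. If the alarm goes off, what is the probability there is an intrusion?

Let D = the rare event, + = positive/flagged.
P(D) = 1/400
P(+|D) = 85/100 = 17/20
P(+|D') = 4/100 = 1/25
P(+) = P(+|D)P(D) + P(+|D')P(D')
     = \frac{17}{20} × \frac{1}{400} + \frac{1}{25} × \frac{399}{400}
     = \frac{1681}{40000}
P(D|+) = P(+|D)P(D)/P(+) = \frac{85}{1681}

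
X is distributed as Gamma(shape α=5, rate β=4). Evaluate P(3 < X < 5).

P(3 < X < 5) = ∫_{3}^{5} f(x) dx
where f(x) = \frac{128 x^{4} e^{- 4 x}}{3}
= \frac{-8221 + 1237 e^{8}}{e^{20}}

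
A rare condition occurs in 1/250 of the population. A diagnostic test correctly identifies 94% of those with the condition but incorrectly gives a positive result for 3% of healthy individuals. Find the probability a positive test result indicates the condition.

Let D = the rare event, + = positive/flagged.
P(D) = 1/250
P(+|D) = 94/100 = 47/50
P(+|D') = 3/100
P(+) = P(+|D)P(D) + P(+|D')P(D')
     = \frac{47}{50} × \frac{1}{250} + \frac{3}{100} × \frac{249}{250}
     = \frac{841}{25000}
P(D|+) = P(+|D)P(D)/P(+) = \frac{94}{841}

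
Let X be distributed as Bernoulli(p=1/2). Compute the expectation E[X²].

Using the identity E[X²] = Var(X) + (E[X])²:
E[X] = \frac{1}{2}
Var(X) = \frac{1}{4}
E[X²] = \frac{1}{4} + (\frac{1}{2})²
= \frac{1}{2}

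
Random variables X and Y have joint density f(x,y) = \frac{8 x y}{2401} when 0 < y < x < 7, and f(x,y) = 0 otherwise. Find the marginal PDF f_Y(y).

f_Y(y) = ∫_y^7 \frac{8 x y}{2401} dx = \frac{4 y \left(49 - y^{2}\right)}{2401}
for 0 < y < 7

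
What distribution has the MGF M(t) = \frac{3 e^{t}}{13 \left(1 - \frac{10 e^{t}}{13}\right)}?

The MGF M(t) = \frac{3 e^{t}}{13 \left(1 - \frac{10 e^{t}}{13}\right)} is the standard form for the Geometric distribution.
Comparing with the known MGF formula identifies: Geometric(p=3/13), X = trial number of first success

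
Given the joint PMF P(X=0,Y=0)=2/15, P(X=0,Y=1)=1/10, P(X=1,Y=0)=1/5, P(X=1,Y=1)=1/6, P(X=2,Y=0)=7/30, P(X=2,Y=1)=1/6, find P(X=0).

P(X=0) = P(X=0,Y=0) + P(X=0,Y=1)
= 2/15 + 1/10
= 7/30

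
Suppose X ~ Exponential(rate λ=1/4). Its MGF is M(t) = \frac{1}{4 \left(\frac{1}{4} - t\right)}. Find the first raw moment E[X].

To find E[X], compute M^(1)(0):
M^(1)(t) = \frac{1}{4 \left(\frac{1}{4} - t\right)^{2}}
M^(1)(0) = 4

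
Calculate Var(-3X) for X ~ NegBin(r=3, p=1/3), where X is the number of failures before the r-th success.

For X ~ NegBin(r=3, p=1/3), where X is the number of failures before the r-th success:
Var(X) = 18
Var(-3X) = (-3)² × Var(X) = 9 × 18 = 162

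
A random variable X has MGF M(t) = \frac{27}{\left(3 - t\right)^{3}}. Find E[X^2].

To find E[X^2], compute M^(2)(0):
M^(1)(t) = \frac{81}{\left(3 - t\right)^{4}}
M^(2)(t) = \frac{324}{\left(3 - t\right)^{5}}
M^(2)(0) = \frac{4}{3}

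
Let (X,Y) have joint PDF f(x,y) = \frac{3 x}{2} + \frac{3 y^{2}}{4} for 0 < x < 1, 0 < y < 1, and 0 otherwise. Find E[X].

E[X] = ∫_0^1 ∫_0^1 x × f(x,y) dy dx
= ∫_0^1 ∫_0^1 x × (\frac{3 x}{2} + \frac{3 y^{2}}{4}) dy dx
= \frac{5}{8}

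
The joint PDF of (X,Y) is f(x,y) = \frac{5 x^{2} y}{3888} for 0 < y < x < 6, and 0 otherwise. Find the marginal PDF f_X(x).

f_X(x) = ∫_0^x \frac{5 x^{2} y}{3888} dy = \frac{5 x^{4}}{7776}
for 0 < x < 6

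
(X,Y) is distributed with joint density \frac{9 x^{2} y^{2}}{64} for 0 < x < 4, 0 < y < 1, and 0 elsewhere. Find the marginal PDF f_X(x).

f_X(x) = ∫_0^1 f(x,y) dy
= ∫_0^1 \frac{9 x^{2} y^{2}}{64} dy
= \frac{3 x^{2}}{64} for 0 < x < 4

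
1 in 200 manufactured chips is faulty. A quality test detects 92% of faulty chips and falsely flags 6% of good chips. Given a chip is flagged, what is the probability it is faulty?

Let D = the rare event, + = positive/flagged.
P(D) = 1/200
P(+|D) = 92/100 = 23/25
P(+|D') = 6/100 = 3/50
P(+) = P(+|D)P(D) + P(+|D')P(D')
     = \frac{23}{25} × \frac{1}{200} + \frac{3}{50} × \frac{199}{200}
     = \frac{643}{10000}
P(D|+) = P(+|D)P(D)/P(+) = \frac{46}{643}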